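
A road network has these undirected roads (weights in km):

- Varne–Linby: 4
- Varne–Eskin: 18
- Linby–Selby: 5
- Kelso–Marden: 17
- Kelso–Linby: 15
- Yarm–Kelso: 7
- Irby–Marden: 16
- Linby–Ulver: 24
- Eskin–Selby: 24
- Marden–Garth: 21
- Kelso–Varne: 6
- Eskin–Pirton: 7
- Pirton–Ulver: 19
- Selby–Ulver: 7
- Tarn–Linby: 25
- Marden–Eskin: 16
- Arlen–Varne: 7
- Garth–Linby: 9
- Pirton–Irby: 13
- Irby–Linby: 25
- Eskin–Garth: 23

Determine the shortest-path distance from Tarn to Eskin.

Running Dijkstra from Tarn:
Tarn: 0
Linby: 25  (via Tarn)
Varne: 29  (via Linby)
Selby: 30  (via Linby)
Garth: 34  (via Linby)
Kelso: 35  (via Varne)
Arlen: 36  (via Varne)
Ulver: 37  (via Selby)
Yarm: 42  (via Kelso)
Eskin: 47  (via Varne)
Shortest route: Tarn–Linby–Varne–Eskin = 47 km.

47 km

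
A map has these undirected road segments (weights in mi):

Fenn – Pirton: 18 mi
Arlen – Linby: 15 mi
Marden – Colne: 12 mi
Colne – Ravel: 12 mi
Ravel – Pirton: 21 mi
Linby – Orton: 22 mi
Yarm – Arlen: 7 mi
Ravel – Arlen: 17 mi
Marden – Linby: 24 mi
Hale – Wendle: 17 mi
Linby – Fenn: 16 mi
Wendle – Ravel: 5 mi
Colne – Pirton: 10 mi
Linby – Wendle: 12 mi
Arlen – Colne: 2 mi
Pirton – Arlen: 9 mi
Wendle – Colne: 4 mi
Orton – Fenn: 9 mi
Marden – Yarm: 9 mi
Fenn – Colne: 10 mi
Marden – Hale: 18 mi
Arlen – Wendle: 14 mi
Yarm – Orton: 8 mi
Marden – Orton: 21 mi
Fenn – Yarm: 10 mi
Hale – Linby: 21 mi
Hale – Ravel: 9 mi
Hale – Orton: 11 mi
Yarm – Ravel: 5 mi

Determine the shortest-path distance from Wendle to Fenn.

14 mi

Enumerating some paths:
Wendle - Colne - Arlen - Yarm - Fenn: 4+2+7+10 = 23
Wendle - Colne - Fenn: 4+10 = 14
Wendle - Ravel - Yarm - Fenn: 5+5+10 = 20
Cheapest is Wendle - Colne - Fenn at 14 mi.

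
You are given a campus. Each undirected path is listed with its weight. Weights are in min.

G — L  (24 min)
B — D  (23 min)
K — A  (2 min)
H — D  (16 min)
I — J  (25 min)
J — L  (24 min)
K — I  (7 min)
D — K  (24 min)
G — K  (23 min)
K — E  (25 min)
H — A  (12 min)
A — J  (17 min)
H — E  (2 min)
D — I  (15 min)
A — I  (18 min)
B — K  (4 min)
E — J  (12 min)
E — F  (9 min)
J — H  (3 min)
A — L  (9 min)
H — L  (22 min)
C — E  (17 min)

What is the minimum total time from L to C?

Shortest distances from L:
L: 0
A: 9  (via L)
K: 11  (via A)
B: 15  (via K)
I: 18  (via K)
H: 21  (via A)
E: 23  (via H)
G: 24  (via L)
J: 24  (via L)
F: 32  (via E)
D: 33  (via I)
C: 40  (via E)
Shortest route: L → A → H → E → C = 40 min.

40 min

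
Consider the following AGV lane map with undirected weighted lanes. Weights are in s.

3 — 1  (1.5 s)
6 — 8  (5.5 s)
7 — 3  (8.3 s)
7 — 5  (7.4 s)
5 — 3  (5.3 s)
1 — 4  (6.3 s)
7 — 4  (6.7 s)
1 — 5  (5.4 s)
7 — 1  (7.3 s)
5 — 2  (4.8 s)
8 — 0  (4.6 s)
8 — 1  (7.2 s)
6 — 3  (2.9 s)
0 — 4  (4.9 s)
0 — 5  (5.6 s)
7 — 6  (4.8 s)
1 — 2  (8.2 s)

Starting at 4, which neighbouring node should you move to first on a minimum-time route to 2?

1

Compare a few routes:
4–1–2: 6.3+8.2 = 14.5
4–0–5–2: 4.9+5.6+4.8 = 15.3
The minimum is 14.5 s via 4–1–2.
So from 4 the first move is to 1.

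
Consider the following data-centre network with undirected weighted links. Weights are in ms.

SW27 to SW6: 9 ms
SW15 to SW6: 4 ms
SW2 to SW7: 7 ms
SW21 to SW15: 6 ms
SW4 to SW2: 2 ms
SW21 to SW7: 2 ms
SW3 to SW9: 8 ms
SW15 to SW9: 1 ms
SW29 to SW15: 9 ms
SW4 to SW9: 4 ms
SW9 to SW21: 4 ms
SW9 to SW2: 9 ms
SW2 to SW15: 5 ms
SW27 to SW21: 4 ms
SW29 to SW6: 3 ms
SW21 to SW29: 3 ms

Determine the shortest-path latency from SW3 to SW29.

15 ms

Shortest distances from SW3:
SW3: 0
SW9: 8  (via SW3)
SW15: 9  (via SW9)
SW21: 12  (via SW9)
SW4: 12  (via SW9)
SW6: 13  (via SW15)
SW2: 14  (via SW15)
SW7: 14  (via SW21)
SW29: 15  (via SW21)
Shortest route: SW3 → SW9 → SW21 → SW29 = 15 ms.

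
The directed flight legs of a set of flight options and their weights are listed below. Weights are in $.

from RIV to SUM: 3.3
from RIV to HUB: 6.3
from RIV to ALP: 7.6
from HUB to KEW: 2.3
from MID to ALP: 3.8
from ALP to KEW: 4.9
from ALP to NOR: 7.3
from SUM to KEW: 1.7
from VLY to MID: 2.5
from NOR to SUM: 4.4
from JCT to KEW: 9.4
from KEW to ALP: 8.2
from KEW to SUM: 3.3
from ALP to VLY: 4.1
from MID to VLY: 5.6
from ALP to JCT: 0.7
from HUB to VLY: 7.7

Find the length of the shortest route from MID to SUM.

Candidate routes:
MID → ALP → NOR → SUM: 3.8+7.3+4.4 = 15.5
MID → ALP → KEW → SUM: 3.8+4.9+3.3 = 12
The minimum is $12 via MID → ALP → KEW → SUM.

$12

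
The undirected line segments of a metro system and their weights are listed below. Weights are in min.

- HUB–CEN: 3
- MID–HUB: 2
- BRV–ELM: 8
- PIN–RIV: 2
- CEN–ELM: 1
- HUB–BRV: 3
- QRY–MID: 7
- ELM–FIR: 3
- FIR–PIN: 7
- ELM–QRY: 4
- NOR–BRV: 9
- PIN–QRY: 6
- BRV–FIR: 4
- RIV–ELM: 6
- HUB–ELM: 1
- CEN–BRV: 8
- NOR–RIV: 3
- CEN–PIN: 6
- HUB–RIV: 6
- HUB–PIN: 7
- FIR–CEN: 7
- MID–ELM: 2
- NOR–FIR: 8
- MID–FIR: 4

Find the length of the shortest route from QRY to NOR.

Settle nodes by increasing distance from QRY:
QRY: 0
ELM: 4  (via QRY)
CEN: 5  (via ELM)
HUB: 5  (via ELM)
PIN: 6  (via QRY)
MID: 6  (via ELM)
FIR: 7  (via ELM)
RIV: 8  (via PIN)
BRV: 8  (via HUB)
NOR: 11  (via RIV)
Shortest route: QRY → PIN → RIV → NOR = 11 min.

11 min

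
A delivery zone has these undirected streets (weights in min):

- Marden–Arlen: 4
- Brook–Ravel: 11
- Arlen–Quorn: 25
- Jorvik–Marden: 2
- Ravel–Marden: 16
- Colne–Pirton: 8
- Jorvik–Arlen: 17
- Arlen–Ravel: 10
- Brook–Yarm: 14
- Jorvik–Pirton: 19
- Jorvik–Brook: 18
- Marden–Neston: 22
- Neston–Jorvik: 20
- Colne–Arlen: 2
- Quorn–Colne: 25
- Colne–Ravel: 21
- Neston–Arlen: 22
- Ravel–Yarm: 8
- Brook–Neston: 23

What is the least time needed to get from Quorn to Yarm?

43 min

Shortest distances from Quorn:
Quorn: 0
Colne: 25  (via Quorn)
Arlen: 25  (via Quorn)
Marden: 29  (via Arlen)
Jorvik: 31  (via Marden)
Pirton: 33  (via Colne)
Ravel: 35  (via Arlen)
Yarm: 43  (via Ravel)
Shortest route: Quorn → Arlen → Ravel → Yarm = 43 min.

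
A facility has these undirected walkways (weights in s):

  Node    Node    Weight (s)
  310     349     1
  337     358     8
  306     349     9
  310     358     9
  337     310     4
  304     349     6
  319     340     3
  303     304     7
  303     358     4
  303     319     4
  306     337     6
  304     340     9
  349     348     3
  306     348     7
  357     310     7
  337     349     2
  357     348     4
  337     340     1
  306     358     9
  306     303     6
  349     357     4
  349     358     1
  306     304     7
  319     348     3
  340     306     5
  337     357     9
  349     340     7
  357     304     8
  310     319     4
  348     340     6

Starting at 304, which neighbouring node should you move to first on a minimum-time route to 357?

Enumerating some paths:
304 → 349 → 357: 6+4 = 10
304 → 357: 8 = 8
304 → 349 → 310 → 357: 6+1+7 = 14
304 → 349 → 348 → 357: 6+3+4 = 13
The minimum is 8 s via 304 → 357.
So from 304 the first move is to 357.

357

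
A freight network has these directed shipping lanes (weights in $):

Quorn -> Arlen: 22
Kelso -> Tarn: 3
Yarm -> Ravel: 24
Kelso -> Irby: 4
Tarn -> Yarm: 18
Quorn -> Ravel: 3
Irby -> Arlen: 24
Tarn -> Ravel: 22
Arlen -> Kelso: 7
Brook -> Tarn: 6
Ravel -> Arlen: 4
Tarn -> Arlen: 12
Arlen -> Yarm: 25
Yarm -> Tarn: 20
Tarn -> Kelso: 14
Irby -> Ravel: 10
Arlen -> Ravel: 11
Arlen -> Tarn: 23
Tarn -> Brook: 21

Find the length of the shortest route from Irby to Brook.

$45

Compare a few routes:
Irby - Arlen - Kelso - Tarn - Brook: 24+7+3+21 = 55
Irby - Ravel - Arlen - Kelso - Tarn - Brook: 10+4+7+3+21 = 45
The minimum is $45 via Irby - Ravel - Arlen - Kelso - Tarn - Brook.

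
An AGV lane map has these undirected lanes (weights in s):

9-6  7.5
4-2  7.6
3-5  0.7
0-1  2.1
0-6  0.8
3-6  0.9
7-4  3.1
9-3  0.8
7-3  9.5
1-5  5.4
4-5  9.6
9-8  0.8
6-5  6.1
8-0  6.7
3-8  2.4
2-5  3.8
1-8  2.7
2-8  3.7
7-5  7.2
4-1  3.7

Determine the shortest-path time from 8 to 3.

Candidate routes:
8–3: 2.4 = 2.4
8–9–3: 0.8+0.8 = 1.6
Cheapest is 8–9–3 at 1.6 s.

1.6 s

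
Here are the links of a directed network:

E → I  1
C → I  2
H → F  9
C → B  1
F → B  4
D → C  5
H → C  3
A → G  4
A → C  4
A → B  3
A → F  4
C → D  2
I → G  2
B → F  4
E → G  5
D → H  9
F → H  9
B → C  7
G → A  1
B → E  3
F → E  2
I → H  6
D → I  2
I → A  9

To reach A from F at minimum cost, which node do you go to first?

E

Compare a few routes:
F–E–I–G–A: 2+1+2+1 = 6
F–E–G–A: 2+5+1 = 8
F–B–E–I–G–A: 4+3+1+2+1 = 11
Cheapest is F–E–I–G–A at 6.
So from F the first move is to E.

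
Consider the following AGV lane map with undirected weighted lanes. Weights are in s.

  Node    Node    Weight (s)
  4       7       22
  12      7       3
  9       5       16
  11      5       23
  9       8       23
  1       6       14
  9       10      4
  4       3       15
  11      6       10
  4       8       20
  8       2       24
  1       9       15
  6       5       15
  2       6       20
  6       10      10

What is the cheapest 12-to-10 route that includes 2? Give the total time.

Shortest 12→2: 12–7–4–8–2 = 69
Best 2 to 10: 2–6–10 costing 30
Total via 2: 69 + 30 = 99 s.

99 s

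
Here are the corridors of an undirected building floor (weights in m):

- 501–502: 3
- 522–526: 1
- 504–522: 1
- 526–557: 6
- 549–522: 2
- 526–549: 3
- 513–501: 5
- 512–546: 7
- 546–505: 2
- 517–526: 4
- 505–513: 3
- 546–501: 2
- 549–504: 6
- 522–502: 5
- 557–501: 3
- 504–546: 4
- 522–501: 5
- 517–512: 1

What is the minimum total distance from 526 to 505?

8 m

Settle nodes by increasing distance from 526:
526: 0
522: 1  (via 526)
504: 2  (via 522)
549: 3  (via 526)
517: 4  (via 526)
512: 5  (via 517)
502: 6  (via 522)
546: 6  (via 504)
501: 6  (via 522)
557: 6  (via 526)
505: 8  (via 546)
Shortest route: 526–522–504–546–505 = 8 m.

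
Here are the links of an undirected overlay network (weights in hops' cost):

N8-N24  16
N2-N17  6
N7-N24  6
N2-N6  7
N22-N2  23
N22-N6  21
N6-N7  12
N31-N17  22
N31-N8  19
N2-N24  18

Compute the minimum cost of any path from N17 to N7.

25 hops' cost

Settle nodes by increasing distance from N17:
N17: 0
N2: 6  (via N17)
N6: 13  (via N2)
N31: 22  (via N17)
N24: 24  (via N2)
N7: 25  (via N6)
Shortest route: N17 → N2 → N6 → N7 = 25 hops' cost.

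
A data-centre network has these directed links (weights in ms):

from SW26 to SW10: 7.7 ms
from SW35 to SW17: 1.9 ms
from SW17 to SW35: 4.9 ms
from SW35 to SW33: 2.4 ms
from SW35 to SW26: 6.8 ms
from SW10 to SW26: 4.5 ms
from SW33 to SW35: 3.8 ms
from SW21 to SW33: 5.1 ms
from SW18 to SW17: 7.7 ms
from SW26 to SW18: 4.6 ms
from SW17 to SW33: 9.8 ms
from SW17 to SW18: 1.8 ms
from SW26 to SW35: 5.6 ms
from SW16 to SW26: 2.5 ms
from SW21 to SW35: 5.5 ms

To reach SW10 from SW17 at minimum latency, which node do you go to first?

SW35

Compare a few routes:
SW17 - SW33 - SW35 - SW26 - SW10: 9.8+3.8+6.8+7.7 = 28.1
SW17 - SW35 - SW26 - SW10: 4.9+6.8+7.7 = 19.4
The minimum is 19.4 ms via SW17 - SW35 - SW26 - SW10.
So from SW17 the first move is to SW35.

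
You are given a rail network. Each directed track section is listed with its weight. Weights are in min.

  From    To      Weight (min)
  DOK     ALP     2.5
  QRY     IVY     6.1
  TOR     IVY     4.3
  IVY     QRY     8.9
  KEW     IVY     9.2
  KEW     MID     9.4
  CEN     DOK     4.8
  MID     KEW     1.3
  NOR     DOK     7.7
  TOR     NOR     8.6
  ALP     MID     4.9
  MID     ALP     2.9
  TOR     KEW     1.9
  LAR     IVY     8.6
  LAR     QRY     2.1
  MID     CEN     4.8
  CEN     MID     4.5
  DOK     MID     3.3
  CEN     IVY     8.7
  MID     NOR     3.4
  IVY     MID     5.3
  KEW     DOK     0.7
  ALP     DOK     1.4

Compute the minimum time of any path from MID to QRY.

Running Dijkstra from MID:
MID: 0
KEW: 1.3  (via MID)
DOK: 2  (via KEW)
ALP: 2.9  (via MID)
NOR: 3.4  (via MID)
CEN: 4.8  (via MID)
IVY: 10.5  (via KEW)
QRY: 19.4  (via IVY)
Shortest route: MID–KEW–IVY–QRY = 19.4 min.

19.4 min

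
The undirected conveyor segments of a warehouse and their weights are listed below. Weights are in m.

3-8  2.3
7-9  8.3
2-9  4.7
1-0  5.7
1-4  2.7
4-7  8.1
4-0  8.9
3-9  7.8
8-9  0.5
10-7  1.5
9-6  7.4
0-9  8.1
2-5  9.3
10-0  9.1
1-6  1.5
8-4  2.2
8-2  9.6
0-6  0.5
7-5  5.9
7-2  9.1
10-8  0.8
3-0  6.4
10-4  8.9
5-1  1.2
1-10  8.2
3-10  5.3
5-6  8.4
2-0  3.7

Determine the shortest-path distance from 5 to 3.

8.4 m

Compare a few routes:
5 → 1 → 6 → 0 → 3: 1.2+1.5+0.5+6.4 = 9.6
5 → 1 → 4 → 8 → 3: 1.2+2.7+2.2+2.3 = 8.4
5 → 7 → 10 → 8 → 3: 5.9+1.5+0.8+2.3 = 10.5
The minimum is 8.4 m via 5 → 1 → 4 → 8 → 3.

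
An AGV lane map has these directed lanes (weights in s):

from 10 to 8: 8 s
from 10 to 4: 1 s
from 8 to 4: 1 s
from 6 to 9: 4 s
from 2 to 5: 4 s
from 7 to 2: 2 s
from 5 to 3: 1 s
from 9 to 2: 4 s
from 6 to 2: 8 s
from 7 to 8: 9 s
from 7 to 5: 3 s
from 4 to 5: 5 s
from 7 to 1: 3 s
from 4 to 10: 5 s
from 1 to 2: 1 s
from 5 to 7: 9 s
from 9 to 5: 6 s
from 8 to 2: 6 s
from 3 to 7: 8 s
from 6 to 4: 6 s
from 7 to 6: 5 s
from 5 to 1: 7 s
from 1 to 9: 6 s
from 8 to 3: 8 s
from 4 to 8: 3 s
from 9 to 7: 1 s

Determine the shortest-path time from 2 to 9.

Compare a few routes:
2–5–7–1–9: 4+9+3+6 = 22
2–5–1–9: 4+7+6 = 17
2–5–3–7–1–9: 4+1+8+3+6 = 22
2–5–3–7–6–9: 4+1+8+5+4 = 22
The minimum is 17 s via 2–5–1–9.

17 s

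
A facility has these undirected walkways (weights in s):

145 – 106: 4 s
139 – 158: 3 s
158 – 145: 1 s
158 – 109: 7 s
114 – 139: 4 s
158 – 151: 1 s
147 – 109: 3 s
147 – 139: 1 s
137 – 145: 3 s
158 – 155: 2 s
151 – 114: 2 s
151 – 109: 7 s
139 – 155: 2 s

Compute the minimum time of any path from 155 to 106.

Candidate routes:
155–139–114–151–158–145–106: 2+4+2+1+1+4 = 14
155–158–145–106: 2+1+4 = 7
155–139–158–145–106: 2+3+1+4 = 10
The minimum is 7 s via 155–158–145–106.

7 s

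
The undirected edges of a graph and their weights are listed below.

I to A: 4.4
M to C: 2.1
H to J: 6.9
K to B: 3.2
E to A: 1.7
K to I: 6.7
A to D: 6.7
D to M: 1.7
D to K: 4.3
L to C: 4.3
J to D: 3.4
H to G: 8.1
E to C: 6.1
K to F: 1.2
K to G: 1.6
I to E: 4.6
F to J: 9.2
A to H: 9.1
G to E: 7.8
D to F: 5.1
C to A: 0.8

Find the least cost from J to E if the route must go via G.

17.1

Best J to G: J–D–K–G costing 9.3
Best G to E: G–E costing 7.8
Total via G: 9.3 + 7.8 = 17.1.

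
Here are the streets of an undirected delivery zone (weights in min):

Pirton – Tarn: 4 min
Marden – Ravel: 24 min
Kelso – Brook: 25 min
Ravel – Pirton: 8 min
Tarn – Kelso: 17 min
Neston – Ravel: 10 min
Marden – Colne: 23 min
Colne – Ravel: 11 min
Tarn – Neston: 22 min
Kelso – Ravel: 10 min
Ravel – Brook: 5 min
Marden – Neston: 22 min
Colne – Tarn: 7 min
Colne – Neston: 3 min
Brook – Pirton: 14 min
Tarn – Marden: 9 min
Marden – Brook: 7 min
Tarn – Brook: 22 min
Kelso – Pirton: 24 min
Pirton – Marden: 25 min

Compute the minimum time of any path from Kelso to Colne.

Settle nodes by increasing distance from Kelso:
Kelso: 0
Ravel: 10  (via Kelso)
Brook: 15  (via Ravel)
Tarn: 17  (via Kelso)
Pirton: 18  (via Ravel)
Neston: 20  (via Ravel)
Colne: 21  (via Ravel)
Shortest route: Kelso → Ravel → Colne = 21 min.

21 min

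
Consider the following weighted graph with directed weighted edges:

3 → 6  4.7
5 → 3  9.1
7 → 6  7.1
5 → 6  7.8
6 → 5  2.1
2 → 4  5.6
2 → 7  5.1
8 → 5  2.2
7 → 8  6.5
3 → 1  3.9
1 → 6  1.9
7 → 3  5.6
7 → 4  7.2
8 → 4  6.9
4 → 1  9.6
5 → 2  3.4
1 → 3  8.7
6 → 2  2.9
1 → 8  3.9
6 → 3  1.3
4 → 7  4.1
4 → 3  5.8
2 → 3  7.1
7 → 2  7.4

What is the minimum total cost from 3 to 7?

12.7

Running Dijkstra from 3:
3: 0
1: 3.9  (via 3)
6: 4.7  (via 3)
5: 6.8  (via 6)
2: 7.6  (via 6)
8: 7.8  (via 1)
7: 12.7  (via 2)
Shortest route: 3–6–2–7 = 12.7.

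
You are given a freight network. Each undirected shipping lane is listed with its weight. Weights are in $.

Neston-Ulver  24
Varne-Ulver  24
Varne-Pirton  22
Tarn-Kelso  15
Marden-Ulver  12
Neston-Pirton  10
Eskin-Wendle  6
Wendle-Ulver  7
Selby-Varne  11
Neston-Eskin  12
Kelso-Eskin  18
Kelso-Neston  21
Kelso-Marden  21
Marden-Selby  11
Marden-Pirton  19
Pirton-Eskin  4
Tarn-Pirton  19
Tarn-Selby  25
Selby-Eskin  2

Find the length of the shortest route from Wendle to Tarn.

$29

Enumerating some paths:
Wendle - Eskin - Selby - Tarn: 6+2+25 = 33
Wendle - Eskin - Pirton - Tarn: 6+4+19 = 29
Wendle - Eskin - Kelso - Tarn: 6+18+15 = 39
The minimum is $29 via Wendle - Eskin - Pirton - Tarn.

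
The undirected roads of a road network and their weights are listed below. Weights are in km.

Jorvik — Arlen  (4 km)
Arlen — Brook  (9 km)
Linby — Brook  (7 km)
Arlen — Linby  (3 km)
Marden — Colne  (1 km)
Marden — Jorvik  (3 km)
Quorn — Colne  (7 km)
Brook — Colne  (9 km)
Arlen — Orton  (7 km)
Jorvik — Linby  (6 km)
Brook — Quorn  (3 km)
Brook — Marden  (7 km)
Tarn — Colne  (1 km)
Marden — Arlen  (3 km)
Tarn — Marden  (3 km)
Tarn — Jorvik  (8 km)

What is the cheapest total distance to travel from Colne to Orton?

11 km

Candidate routes:
Colne–Marden–Arlen–Orton: 1+3+7 = 11
Colne–Tarn–Marden–Arlen–Orton: 1+3+3+7 = 14
Colne–Marden–Jorvik–Arlen–Orton: 1+3+4+7 = 15
The minimum is 11 km via Colne–Marden–Arlen–Orton.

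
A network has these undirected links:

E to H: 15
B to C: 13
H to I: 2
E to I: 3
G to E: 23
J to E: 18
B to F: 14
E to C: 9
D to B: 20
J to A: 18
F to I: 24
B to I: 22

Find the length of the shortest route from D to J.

60

Compare a few routes:
D → B → C → E → J: 20+13+9+18 = 60
D → B → I → E → J: 20+22+3+18 = 63
Cheapest is D → B → C → E → J at 60.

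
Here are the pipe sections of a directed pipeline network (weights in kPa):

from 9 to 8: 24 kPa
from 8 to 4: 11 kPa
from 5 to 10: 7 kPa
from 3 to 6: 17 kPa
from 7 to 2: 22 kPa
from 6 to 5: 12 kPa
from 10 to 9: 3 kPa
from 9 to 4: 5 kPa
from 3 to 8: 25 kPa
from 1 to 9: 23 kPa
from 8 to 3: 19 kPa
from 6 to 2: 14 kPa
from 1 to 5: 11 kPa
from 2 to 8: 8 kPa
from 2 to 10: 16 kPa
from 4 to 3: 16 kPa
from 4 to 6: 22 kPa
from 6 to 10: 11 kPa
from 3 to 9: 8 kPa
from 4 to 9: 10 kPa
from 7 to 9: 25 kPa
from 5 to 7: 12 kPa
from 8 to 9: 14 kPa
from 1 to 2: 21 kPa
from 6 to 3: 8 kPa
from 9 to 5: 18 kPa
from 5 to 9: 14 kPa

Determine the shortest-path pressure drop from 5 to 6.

37 kPa

Enumerating some paths:
5 → 9 → 4 → 3 → 6: 14+5+16+17 = 52
5 → 10 → 9 → 4 → 6: 7+3+5+22 = 37
5 → 9 → 4 → 6: 14+5+22 = 41
5 → 10 → 9 → 4 → 3 → 6: 7+3+5+16+17 = 48
Cheapest is 5 → 10 → 9 → 4 → 6 at 37 kPa.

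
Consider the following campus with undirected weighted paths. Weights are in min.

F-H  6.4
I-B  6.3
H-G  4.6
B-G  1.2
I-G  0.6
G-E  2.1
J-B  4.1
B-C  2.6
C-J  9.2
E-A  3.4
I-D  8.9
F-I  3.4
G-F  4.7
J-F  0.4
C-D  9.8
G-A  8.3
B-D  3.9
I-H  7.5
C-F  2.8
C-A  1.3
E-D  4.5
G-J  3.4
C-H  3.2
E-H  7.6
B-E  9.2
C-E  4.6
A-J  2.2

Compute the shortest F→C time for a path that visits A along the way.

Best F to A: F–J–A costing 2.6
Shortest A→C: A–C = 1.3
Total via A: 2.6 + 1.3 = 3.9 min.

3.9 min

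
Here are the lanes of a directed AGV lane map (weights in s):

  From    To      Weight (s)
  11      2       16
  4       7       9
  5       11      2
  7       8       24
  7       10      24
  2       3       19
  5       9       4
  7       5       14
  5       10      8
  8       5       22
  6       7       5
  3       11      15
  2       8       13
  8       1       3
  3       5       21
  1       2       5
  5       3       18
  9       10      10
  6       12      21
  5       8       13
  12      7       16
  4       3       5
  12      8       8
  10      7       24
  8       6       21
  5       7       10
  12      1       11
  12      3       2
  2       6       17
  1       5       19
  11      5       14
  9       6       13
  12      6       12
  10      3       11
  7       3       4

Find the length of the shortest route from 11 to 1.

30 s

Settle nodes by increasing distance from 11:
11: 0
5: 14  (via 11)
2: 16  (via 11)
9: 18  (via 5)
10: 22  (via 5)
7: 24  (via 5)
8: 27  (via 5)
3: 28  (via 7)
1: 30  (via 8)
Shortest route: 11–5–8–1 = 30 s.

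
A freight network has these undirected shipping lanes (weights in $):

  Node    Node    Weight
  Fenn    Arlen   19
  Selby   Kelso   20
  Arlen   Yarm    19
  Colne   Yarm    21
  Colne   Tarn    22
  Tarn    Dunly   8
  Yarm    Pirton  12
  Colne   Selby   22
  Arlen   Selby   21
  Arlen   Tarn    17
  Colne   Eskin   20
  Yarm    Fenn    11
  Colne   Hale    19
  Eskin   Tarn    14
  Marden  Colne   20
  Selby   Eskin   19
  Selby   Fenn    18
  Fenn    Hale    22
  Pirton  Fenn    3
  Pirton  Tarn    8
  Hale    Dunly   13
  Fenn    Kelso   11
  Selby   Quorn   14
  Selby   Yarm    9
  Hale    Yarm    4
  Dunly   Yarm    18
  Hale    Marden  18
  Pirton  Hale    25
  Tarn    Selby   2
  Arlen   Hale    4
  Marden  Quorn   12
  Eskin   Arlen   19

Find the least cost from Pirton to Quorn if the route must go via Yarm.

$35

Best Pirton to Yarm: Pirton–Yarm costing 12
Shortest Yarm→Quorn: Yarm–Selby–Quorn = 23
Total via Yarm: 12 + 23 = $35.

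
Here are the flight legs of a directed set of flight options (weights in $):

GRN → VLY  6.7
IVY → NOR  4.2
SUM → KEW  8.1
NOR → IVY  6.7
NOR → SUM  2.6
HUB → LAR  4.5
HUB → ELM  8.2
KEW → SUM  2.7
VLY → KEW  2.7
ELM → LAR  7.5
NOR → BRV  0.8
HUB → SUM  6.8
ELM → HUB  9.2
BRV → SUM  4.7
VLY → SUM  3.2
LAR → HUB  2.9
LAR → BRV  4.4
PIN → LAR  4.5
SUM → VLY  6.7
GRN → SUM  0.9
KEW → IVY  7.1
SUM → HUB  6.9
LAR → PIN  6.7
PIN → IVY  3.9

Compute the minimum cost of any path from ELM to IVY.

Settle nodes by increasing distance from ELM:
ELM: 0
LAR: 7.5  (via ELM)
HUB: 9.2  (via ELM)
BRV: 11.9  (via LAR)
PIN: 14.2  (via LAR)
SUM: 16  (via HUB)
IVY: 18.1  (via PIN)
Shortest route: ELM–LAR–PIN–IVY = $18.1.

$18.1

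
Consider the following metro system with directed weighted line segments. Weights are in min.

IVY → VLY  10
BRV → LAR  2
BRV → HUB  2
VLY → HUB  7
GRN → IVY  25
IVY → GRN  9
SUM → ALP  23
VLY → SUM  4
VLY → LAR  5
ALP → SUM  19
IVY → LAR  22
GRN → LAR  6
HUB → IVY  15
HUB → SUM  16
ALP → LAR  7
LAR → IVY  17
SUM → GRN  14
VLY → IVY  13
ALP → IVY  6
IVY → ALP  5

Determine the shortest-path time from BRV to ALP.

22 min

Enumerating some paths:
BRV - HUB - IVY - ALP: 2+15+5 = 22
BRV - HUB - SUM - ALP: 2+16+23 = 41
BRV - LAR - IVY - ALP: 2+17+5 = 24
The minimum is 22 min via BRV - HUB - IVY - ALP.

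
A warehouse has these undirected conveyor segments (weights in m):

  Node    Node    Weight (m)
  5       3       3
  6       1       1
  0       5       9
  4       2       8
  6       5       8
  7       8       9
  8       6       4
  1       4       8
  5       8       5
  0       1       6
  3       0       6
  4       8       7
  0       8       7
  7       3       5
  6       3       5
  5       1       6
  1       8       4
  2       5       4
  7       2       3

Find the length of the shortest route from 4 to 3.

14 m

Settle nodes by increasing distance from 4:
4: 0
8: 7  (via 4)
1: 8  (via 4)
2: 8  (via 4)
6: 9  (via 1)
7: 11  (via 2)
5: 12  (via 8)
0: 14  (via 8)
3: 14  (via 6)
Shortest route: 4 → 1 → 6 → 3 = 14 m.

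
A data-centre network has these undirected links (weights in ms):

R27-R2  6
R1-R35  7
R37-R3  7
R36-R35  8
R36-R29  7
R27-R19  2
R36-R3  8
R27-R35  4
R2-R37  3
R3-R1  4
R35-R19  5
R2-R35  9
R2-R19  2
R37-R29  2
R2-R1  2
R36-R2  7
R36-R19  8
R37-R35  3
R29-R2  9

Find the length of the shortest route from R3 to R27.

Candidate routes:
R3 → R1 → R2 → R27: 4+2+6 = 12
R3 → R37 → R35 → R27: 7+3+4 = 14
R3 → R37 → R2 → R19 → R27: 7+3+2+2 = 14
R3 → R1 → R2 → R19 → R27: 4+2+2+2 = 10
The minimum is 10 ms via R3 → R1 → R2 → R19 → R27.

10 ms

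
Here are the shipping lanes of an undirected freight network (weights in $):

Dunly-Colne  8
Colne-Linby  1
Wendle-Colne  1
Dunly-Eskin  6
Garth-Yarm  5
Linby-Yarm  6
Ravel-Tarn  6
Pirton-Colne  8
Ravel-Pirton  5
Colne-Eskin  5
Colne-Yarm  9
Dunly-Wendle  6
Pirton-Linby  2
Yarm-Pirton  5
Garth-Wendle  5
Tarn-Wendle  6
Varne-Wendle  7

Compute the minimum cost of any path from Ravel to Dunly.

Running Dijkstra from Ravel:
Ravel: 0
Pirton: 5  (via Ravel)
Tarn: 6  (via Ravel)
Linby: 7  (via Pirton)
Colne: 8  (via Linby)
Wendle: 9  (via Colne)
Yarm: 10  (via Pirton)
Eskin: 13  (via Colne)
Garth: 14  (via Wendle)
Dunly: 15  (via Wendle)
Shortest route: Ravel–Pirton–Linby–Colne–Wendle–Dunly = $15.

$15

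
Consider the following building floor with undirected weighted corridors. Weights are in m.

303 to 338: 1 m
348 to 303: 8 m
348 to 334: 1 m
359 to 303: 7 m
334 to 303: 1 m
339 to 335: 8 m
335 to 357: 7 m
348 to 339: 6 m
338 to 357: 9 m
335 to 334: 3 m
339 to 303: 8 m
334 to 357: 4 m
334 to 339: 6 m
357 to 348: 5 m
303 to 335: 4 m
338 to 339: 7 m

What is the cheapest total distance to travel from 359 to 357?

12 m

Shortest distances from 359:
359: 0
303: 7  (via 359)
334: 8  (via 303)
338: 8  (via 303)
348: 9  (via 334)
335: 11  (via 303)
357: 12  (via 334)
Shortest route: 359–303–334–357 = 12 m.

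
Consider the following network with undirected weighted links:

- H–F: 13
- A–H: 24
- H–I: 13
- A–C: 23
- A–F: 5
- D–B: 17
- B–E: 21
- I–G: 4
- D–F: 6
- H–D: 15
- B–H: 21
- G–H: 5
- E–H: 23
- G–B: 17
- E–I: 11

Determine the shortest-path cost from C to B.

Candidate routes:
C - A - H - B: 23+24+21 = 68
C - A - F - H - G - B: 23+5+13+5+17 = 63
C - A - F - D - B: 23+5+6+17 = 51
C - A - F - H - B: 23+5+13+21 = 62
The minimum is 51 via C - A - F - D - B.

51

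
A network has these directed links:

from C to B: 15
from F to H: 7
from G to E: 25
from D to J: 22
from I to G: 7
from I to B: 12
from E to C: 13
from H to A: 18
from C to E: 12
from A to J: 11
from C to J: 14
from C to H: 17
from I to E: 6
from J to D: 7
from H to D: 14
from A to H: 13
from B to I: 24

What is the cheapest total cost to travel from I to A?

54

Settle nodes by increasing distance from I:
I: 0
E: 6  (via I)
G: 7  (via I)
B: 12  (via I)
C: 19  (via E)
J: 33  (via C)
H: 36  (via C)
D: 40  (via J)
A: 54  (via H)
Shortest route: I → E → C → H → A = 54.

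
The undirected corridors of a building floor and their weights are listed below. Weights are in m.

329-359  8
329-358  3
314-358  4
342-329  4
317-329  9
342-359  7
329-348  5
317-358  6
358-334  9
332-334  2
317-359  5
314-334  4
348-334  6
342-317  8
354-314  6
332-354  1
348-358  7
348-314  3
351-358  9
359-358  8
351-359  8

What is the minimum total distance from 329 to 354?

Shortest distances from 329:
329: 0
358: 3  (via 329)
342: 4  (via 329)
348: 5  (via 329)
314: 7  (via 358)
359: 8  (via 329)
317: 9  (via 329)
334: 11  (via 348)
351: 12  (via 358)
332: 13  (via 334)
354: 13  (via 314)
Shortest route: 329–358–314–354 = 13 m.

13 m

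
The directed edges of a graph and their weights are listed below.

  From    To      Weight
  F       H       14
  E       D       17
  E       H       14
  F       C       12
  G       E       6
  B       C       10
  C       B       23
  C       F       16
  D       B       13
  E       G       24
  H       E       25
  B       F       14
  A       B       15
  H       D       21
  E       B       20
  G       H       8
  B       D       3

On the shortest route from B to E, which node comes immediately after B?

F

Compare a few routes:
B–C–F–H–E: 10+16+14+25 = 65
B–F–H–E: 14+14+25 = 53
The minimum is 53 via B–F–H–E.
So from B the first move is to F.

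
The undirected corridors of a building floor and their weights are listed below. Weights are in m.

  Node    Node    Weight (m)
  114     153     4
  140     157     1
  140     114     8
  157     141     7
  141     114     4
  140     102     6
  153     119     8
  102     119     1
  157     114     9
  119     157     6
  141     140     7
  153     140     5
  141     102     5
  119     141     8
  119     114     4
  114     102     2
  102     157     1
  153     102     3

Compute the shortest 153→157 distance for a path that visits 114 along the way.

Shortest 153→114: 153–114 = 4
Shortest 114→157: 114–102–157 = 3
Total via 114: 4 + 3 = 7 m.

7 m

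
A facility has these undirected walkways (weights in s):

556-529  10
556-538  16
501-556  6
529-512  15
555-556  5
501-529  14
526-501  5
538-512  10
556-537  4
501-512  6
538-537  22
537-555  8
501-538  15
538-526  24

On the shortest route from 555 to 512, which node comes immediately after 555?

Compare a few routes:
555 → 556 → 538 → 512: 5+16+10 = 31
555 → 556 → 501 → 512: 5+6+6 = 17
555 → 537 → 556 → 501 → 512: 8+4+6+6 = 24
555 → 556 → 529 → 512: 5+10+15 = 30
Cheapest is 555 → 556 → 501 → 512 at 17 s.
So from 555 the first move is to 556.

556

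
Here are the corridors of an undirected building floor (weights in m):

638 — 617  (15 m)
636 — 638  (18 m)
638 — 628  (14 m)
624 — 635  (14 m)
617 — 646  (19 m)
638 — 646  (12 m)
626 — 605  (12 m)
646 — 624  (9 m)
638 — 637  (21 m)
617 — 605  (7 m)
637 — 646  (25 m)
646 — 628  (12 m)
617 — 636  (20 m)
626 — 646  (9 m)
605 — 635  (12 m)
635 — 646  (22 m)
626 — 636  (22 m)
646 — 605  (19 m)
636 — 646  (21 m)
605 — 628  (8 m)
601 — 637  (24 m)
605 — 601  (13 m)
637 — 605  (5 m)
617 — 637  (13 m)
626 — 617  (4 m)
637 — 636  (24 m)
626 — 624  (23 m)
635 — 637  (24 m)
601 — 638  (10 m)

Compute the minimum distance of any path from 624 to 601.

Compare a few routes:
624 → 635 → 605 → 601: 14+12+13 = 39
624 → 646 → 626 → 617 → 605 → 601: 9+9+4+7+13 = 42
624 → 646 → 605 → 601: 9+19+13 = 41
624 → 646 → 638 → 601: 9+12+10 = 31
Cheapest is 624 → 646 → 638 → 601 at 31 m.

31 m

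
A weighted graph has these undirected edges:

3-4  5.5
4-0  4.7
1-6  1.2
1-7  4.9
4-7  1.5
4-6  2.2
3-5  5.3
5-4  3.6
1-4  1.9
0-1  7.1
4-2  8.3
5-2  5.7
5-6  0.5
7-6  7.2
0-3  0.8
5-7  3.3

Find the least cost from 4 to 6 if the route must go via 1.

3.1

Best 4 to 1: 4 → 1 costing 1.9
Shortest 1→6: 1 → 6 = 1.2
Total via 1: 1.9 + 1.2 = 3.1.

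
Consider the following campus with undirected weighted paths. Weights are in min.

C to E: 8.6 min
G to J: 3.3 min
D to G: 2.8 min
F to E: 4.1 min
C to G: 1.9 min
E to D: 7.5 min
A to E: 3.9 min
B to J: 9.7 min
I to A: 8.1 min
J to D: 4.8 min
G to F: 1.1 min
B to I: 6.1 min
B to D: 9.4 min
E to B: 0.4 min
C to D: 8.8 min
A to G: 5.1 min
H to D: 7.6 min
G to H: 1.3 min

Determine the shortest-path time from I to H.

Enumerating some paths:
I–B–E–D–G–H: 6.1+0.4+7.5+2.8+1.3 = 18.1
I–B–E–F–G–H: 6.1+0.4+4.1+1.1+1.3 = 13
I–A–G–H: 8.1+5.1+1.3 = 14.5
I–B–E–A–G–H: 6.1+0.4+3.9+5.1+1.3 = 16.8
The minimum is 13 min via I–B–E–F–G–H.

13 min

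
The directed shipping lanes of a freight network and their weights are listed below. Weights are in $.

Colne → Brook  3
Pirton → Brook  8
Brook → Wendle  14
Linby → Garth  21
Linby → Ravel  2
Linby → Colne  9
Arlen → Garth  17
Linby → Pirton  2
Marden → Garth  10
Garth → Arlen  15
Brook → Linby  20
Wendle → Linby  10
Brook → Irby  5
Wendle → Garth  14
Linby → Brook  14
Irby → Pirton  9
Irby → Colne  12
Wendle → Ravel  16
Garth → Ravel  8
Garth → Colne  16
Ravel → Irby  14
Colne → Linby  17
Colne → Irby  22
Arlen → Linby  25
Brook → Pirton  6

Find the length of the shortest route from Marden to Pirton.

$35

Shortest distances from Marden:
Marden: 0
Garth: 10  (via Marden)
Ravel: 18  (via Garth)
Arlen: 25  (via Garth)
Colne: 26  (via Garth)
Brook: 29  (via Colne)
Irby: 32  (via Ravel)
Pirton: 35  (via Brook)
Shortest route: Marden → Garth → Colne → Brook → Pirton = $35.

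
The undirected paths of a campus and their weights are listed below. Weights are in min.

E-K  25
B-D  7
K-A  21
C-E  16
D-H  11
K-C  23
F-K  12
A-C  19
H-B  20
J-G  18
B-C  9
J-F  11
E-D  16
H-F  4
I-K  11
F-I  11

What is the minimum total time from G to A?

62 min

Running Dijkstra from G:
G: 0
J: 18  (via G)
F: 29  (via J)
H: 33  (via F)
I: 40  (via F)
K: 41  (via F)
D: 44  (via H)
B: 51  (via D)
C: 60  (via B)
E: 60  (via D)
A: 62  (via K)
Shortest route: G–J–F–K–A = 62 min.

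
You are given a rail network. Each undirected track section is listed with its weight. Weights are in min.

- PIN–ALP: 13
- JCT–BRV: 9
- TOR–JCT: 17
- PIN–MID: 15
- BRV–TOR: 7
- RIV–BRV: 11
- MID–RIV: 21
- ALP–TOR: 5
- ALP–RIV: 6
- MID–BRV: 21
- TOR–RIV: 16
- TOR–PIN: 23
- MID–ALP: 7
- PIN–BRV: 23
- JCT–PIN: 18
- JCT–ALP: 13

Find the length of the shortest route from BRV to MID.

Candidate routes:
BRV - TOR - ALP - MID: 7+5+7 = 19
BRV - RIV - ALP - MID: 11+6+7 = 24
BRV - MID: 21 = 21
Cheapest is BRV - TOR - ALP - MID at 19 min.

19 min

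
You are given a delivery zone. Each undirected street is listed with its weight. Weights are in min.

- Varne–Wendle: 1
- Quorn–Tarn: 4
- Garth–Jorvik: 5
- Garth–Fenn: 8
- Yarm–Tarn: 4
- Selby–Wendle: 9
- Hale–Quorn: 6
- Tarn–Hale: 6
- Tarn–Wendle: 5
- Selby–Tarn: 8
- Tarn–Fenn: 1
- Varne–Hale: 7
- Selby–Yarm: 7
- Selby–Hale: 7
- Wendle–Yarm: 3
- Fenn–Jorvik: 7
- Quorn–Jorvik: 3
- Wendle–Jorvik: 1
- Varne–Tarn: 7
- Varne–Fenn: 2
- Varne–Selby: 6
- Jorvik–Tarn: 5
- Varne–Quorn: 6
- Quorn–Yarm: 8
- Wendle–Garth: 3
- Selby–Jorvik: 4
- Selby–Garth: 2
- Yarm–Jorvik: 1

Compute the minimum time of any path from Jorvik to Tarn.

Shortest distances from Jorvik:
Jorvik: 0
Yarm: 1  (via Jorvik)
Wendle: 1  (via Jorvik)
Varne: 2  (via Wendle)
Quorn: 3  (via Jorvik)
Selby: 4  (via Jorvik)
Garth: 4  (via Wendle)
Fenn: 4  (via Varne)
Tarn: 5  (via Jorvik)
Shortest route: Jorvik–Tarn = 5 min.

5 min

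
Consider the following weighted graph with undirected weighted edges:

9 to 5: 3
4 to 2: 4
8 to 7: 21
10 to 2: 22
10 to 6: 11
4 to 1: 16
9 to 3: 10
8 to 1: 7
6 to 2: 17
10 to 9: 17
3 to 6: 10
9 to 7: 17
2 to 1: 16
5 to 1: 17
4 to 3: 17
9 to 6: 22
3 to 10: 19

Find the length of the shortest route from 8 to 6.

Shortest distances from 8:
8: 0
1: 7  (via 8)
7: 21  (via 8)
2: 23  (via 1)
4: 23  (via 1)
5: 24  (via 1)
9: 27  (via 5)
3: 37  (via 9)
6: 40  (via 2)
Shortest route: 8–1–2–6 = 40.

40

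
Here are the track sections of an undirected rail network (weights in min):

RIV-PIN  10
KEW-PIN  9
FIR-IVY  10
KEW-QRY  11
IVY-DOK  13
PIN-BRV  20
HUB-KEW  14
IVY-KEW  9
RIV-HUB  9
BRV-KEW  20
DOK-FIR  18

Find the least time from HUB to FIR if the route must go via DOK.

Shortest HUB→DOK: HUB–KEW–IVY–DOK = 36
Best DOK to FIR: DOK–FIR costing 18
Total via DOK: 36 + 18 = 54 min.

54 min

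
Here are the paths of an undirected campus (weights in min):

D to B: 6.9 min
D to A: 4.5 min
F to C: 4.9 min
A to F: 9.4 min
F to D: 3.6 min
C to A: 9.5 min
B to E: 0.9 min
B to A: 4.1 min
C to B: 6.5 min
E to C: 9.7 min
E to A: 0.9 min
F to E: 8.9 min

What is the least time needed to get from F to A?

8.1 min

Candidate routes:
F - A: 9.4 = 9.4
F - D - A: 3.6+4.5 = 8.1
F - D - B - E - A: 3.6+6.9+0.9+0.9 = 12.3
F - E - A: 8.9+0.9 = 9.8
Cheapest is F - D - A at 8.1 min.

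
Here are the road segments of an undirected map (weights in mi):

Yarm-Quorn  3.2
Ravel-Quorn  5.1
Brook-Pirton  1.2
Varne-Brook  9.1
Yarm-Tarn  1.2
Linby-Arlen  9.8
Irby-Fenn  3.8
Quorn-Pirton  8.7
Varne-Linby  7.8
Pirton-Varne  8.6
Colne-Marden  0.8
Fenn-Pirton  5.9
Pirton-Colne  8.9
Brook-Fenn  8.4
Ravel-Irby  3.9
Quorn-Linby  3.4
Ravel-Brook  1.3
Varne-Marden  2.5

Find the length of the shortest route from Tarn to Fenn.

Compare a few routes:
Tarn → Yarm → Quorn → Ravel → Brook → Pirton → Fenn: 1.2+3.2+5.1+1.3+1.2+5.9 = 17.9
Tarn → Yarm → Quorn → Ravel → Irby → Fenn: 1.2+3.2+5.1+3.9+3.8 = 17.2
The minimum is 17.2 mi via Tarn → Yarm → Quorn → Ravel → Irby → Fenn.

17.2 mi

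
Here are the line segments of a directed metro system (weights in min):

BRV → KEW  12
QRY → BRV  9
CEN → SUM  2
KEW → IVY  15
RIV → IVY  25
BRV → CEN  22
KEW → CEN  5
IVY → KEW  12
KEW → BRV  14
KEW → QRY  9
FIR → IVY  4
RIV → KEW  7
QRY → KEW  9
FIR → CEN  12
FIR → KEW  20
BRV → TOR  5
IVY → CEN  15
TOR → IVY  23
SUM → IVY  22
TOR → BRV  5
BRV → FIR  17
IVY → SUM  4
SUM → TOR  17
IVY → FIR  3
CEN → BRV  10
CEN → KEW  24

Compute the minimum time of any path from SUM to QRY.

Candidate routes:
SUM–IVY–FIR–KEW–QRY: 22+3+20+9 = 54
SUM–TOR–BRV–KEW–QRY: 17+5+12+9 = 43
Cheapest is SUM–TOR–BRV–KEW–QRY at 43 min.

43 min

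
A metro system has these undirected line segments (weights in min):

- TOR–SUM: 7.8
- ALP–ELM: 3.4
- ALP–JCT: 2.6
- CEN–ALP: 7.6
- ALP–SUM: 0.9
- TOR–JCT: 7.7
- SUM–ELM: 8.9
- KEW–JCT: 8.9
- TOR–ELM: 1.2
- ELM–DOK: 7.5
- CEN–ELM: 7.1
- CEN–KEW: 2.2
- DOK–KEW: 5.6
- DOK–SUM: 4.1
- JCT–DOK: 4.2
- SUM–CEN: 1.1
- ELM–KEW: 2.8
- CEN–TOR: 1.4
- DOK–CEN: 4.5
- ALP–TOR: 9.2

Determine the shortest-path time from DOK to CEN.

Settle nodes by increasing distance from DOK:
DOK: 0
SUM: 4.1  (via DOK)
JCT: 4.2  (via DOK)
CEN: 4.5  (via DOK)
Shortest route: DOK–CEN = 4.5 min.

4.5 min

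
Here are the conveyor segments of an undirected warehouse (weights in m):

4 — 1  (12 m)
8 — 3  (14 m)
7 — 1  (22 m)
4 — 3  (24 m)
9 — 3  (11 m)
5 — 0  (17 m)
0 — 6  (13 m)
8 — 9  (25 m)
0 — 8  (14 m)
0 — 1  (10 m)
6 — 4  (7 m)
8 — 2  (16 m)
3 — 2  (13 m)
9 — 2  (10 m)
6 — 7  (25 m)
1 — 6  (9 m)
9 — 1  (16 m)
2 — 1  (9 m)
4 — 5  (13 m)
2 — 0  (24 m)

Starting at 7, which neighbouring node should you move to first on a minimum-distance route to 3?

Enumerating some paths:
7 → 1 → 9 → 3: 22+16+11 = 49
7 → 1 → 2 → 3: 22+9+13 = 44
7 → 1 → 2 → 9 → 3: 22+9+10+11 = 52
7 → 6 → 1 → 2 → 3: 25+9+9+13 = 56
The minimum is 44 m via 7 → 1 → 2 → 3.
So from 7 the first move is to 1.

1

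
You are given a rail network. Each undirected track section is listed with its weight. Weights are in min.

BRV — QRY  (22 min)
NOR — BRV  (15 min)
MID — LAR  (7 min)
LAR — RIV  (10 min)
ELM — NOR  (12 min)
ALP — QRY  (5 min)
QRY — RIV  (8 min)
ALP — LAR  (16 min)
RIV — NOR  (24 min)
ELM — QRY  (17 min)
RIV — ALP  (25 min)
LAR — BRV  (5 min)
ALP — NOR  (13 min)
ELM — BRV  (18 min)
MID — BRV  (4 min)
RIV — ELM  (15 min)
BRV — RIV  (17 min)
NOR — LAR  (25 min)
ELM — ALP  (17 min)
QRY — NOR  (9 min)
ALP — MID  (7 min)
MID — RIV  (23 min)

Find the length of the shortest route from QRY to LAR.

Candidate routes:
QRY - ALP - MID - BRV - LAR: 5+7+4+5 = 21
QRY - ALP - MID - LAR: 5+7+7 = 19
QRY - RIV - LAR: 8+10 = 18
QRY - ALP - LAR: 5+16 = 21
Cheapest is QRY - RIV - LAR at 18 min.

18 min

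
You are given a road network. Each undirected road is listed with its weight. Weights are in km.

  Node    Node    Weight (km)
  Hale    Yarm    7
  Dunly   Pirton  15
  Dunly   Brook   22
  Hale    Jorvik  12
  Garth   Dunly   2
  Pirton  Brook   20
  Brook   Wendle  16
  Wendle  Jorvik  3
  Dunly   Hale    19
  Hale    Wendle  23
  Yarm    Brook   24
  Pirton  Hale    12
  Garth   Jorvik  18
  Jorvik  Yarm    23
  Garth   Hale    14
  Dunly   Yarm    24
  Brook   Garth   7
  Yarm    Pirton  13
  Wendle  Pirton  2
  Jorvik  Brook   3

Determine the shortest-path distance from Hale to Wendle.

14 km

Shortest distances from Hale:
Hale: 0
Yarm: 7  (via Hale)
Jorvik: 12  (via Hale)
Pirton: 12  (via Hale)
Wendle: 14  (via Pirton)
Shortest route: Hale → Pirton → Wendle = 14 km.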